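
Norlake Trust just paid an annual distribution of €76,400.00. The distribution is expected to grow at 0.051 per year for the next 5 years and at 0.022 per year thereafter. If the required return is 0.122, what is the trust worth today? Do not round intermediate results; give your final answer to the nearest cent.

D_1 = 80296.40000
D_2 = 84391.51640
D_3 = 88695.48374
D_4 = 93218.95341
D_5 = 97973.12003
Terminal value at year 5: TV = D_5×(1+g_2)/(r−g_2) = 100128.52867/0.1 = 1001285.28671
P_0 = D_1/(1+r)^1 + D_2/(1+r)^2 + D_3/(1+r)^3 + D_4/(1+r)^4 + D_5/(1+r)^5 + TV/(1+r)^5
    = 71565.41889 + 67036.76939 + 62794.69219 + 58821.05302 + 55098.86517 + 563110.40205 = 878427.20071

€878427.20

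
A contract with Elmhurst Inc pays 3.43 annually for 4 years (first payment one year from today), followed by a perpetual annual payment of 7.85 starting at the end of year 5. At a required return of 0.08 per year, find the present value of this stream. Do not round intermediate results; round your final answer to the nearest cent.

83.49

PV of 4-year annuity: 3.43 × [1 − (1+0.08)^−4] / 0.08 = 11.36060
Perpetuity value at year 4: 7.85 / 0.08 = 98.12500
PV of perpetuity: 98.12500 / (1+0.08)^4 = 72.12480
Total PV = 11.36060 + 72.12480 = 83.48540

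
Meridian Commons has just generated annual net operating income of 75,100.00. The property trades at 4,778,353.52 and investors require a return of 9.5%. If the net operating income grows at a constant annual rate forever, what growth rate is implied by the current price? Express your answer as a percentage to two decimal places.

P = D₀(1+g)/(r−g) ⇒ P(r−g) = D₀(1+g) ⇒ g(P+D₀) = P·r − D₀
g = (P·r − D₀)/(P + D₀) = (4,778,353.52×0.095 − 75,100.00) / (4,778,353.52 + 75,100.00) = 0.078056

7.81%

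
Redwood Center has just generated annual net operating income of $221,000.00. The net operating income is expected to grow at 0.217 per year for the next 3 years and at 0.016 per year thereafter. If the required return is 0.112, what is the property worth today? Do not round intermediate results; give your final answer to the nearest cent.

$3862274.41

D_1 = 268957.00000
D_2 = 327320.66900
D_3 = 398349.25417
Terminal value at year 3: TV = D_3×(1+g_2)/(r−g_2) = 404722.84224/0.096 = 4215862.94000
P_0 = D_1/(1+r)^1 + D_2/(1+r)^2 + D_3/(1+r)^3 + TV/(1+r)^3
    = 241867.80576 + 264706.04281 + 289700.76807 + 3065999.79546 = 3862274.41210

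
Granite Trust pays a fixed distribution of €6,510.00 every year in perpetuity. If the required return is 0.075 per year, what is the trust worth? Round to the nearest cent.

Level perpetuity: PV = C / r = €6,510.00 / 0.075 = €86,800.00

€86800.00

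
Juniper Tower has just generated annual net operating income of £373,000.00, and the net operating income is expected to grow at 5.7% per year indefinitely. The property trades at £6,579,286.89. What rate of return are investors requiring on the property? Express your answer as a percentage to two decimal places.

11.69%

D₁ = £373,000.00 × 1.057 = £394,261.0000
P = D₁/(r − g) ⇒ r = D₁/P + g = £394,261.0000/£6,579,286.89 + 0.057 = 0.059925 + 0.057 = 0.116925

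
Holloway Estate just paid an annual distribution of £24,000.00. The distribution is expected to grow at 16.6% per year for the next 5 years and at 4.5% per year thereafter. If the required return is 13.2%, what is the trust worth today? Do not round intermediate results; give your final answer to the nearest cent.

£465503.67

D_1 = 27984.00000
D_2 = 32629.34400
D_3 = 38045.81510
D_4 = 44361.42041
D_5 = 51725.41620
Terminal value at year 5: TV = D_5×(1+g_2)/(r−g_2) = 54053.05993/0.087 = 621299.53941
P_0 = D_1/(1+r)^1 + D_2/(1+r)^2 + D_3/(1+r)^3 + D_4/(1+r)^4 + D_5/(1+r)^5 + TV/(1+r)^5
    = 24720.84806 + 25463.34703 + 26228.14720 + 27015.91841 + 27827.35059 + 334248.06164 = 465503.67292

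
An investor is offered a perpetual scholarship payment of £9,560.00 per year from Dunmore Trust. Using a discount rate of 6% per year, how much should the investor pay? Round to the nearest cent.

Level perpetuity: PV = C / r = £9,560.00 / 0.06 = £159,333.33

£159333.33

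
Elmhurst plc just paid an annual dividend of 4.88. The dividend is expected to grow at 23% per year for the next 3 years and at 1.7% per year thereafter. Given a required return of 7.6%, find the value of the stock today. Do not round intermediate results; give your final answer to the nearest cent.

144.90

D_1 = 6.00240
D_2 = 7.38295
D_3 = 9.08103
Terminal value at year 3: TV = D_3×(1+g_2)/(r−g_2) = 9.23541/0.059 = 156.53235
P_0 = D_1/(1+r)^1 + D_2/(1+r)^2 + D_3/(1+r)^3 + TV/(1+r)^3
    = 5.57844 + 6.37684 + 7.28951 + 125.65139 = 144.89617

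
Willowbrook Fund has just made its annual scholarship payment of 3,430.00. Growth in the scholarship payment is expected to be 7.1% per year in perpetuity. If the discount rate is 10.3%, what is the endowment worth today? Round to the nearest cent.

D₁ = D₀ × (1 + g) = 3,430.00 × 1.071 = 3,673.5300
Growing perpetuity: P = D₁ / (r − g) = 3,673.5300 / (0.103 − 0.071) = 114,797.81

114797.81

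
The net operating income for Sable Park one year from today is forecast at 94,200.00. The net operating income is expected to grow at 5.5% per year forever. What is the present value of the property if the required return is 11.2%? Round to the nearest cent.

1652631.58

Growing perpetuity: P = D₁ / (r − g) = 94,200.0000 / (0.112 − 0.055) = 1,652,631.58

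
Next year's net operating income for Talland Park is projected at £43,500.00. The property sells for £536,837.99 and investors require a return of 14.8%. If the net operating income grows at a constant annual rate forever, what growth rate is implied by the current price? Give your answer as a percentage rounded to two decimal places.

6.70%

P = D₁/(r−g) ⇒ g = r − D₁/P = 0.148 − £43,500.00/£536,837.99 = 0.066970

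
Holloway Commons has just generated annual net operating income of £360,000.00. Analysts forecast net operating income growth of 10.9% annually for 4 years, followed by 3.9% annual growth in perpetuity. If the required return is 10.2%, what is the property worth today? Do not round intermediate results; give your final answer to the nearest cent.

D_1 = 399240.00000
D_2 = 442757.16000
D_3 = 491017.69044
D_4 = 544538.61870
Terminal value at year 4: TV = D_4×(1+g_2)/(r−g_2) = 565775.62483/0.063 = 8980565.47345
P_0 = D_1/(1+r)^1 + D_2/(1+r)^2 + D_3/(1+r)^3 + D_4/(1+r)^4 + TV/(1+r)^4
    = 362286.75136 + 364588.02837 + 366903.92328 + 369234.52897 + 6089439.29518 = 7552452.52715

£7552452.53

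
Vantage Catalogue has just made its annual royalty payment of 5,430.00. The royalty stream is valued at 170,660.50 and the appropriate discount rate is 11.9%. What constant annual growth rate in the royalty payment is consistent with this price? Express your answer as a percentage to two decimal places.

8.45%

P = D₀(1+g)/(r−g) ⇒ P(r−g) = D₀(1+g) ⇒ g(P+D₀) = P·r − D₀
g = (P·r − D₀)/(P + D₀) = (170,660.50×0.119 − 5,430.00) / (170,660.50 + 5,430.00) = 0.084494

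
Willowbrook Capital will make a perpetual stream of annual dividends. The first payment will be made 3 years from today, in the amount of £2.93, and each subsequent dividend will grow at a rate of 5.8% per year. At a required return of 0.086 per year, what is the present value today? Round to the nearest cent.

£88.73

Value at end of year 2: C₁ / (r − g) = £2.93 / (0.086 − 0.058) = £104.6429
Discount to today: PV = £104.6429 / (1 + 0.086)^2 = £104.6429 / 1.179396 = £88.73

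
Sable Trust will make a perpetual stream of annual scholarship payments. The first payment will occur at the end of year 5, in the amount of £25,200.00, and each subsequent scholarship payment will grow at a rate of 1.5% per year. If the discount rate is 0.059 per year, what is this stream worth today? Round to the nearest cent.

Value at end of year 4: C₁ / (r − g) = £25,200.00 / (0.059 − 0.015) = £572,727.2727
Discount to today: PV = £572,727.2727 / (1 + 0.059)^4 = £572,727.2727 / 1.257720 = £455,369.59

£455369.59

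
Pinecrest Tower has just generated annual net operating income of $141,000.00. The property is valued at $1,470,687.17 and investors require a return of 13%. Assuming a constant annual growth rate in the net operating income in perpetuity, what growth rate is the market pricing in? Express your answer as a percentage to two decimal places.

3.11%

P = D₀(1+g)/(r−g) ⇒ P(r−g) = D₀(1+g) ⇒ g(P+D₀) = P·r − D₀
g = (P·r − D₀)/(P + D₀) = ($1,470,687.17×0.13 − $141,000.00) / ($1,470,687.17 + $141,000.00) = 0.031141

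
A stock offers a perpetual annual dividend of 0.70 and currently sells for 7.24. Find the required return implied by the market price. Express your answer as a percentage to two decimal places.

P = C/r ⇒ r = C/P = 0.70/7.24 = 0.096685

9.67%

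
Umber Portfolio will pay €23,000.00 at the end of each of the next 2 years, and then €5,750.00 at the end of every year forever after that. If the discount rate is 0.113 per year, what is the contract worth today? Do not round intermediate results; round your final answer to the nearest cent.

PV of 2-year annuity: €23,000.00 × [1 − (1+0.113)^−2] / 0.113 = 39231.68888
Perpetuity value at year 2: €5,750.00 / 0.113 = 50884.95575
PV of perpetuity: 50884.95575 / (1+0.113)^2 = 41077.03353
Total PV = 39231.68888 + 41077.03353 = 80308.72241

€80308.72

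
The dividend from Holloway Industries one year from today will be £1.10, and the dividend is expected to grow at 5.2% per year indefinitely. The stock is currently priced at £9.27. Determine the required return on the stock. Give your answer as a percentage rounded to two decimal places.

17.07%

P = D₁/(r − g) ⇒ r = D₁/P + g = £1.1000/£9.27 + 0.052 = 0.118662 + 0.052 = 0.170662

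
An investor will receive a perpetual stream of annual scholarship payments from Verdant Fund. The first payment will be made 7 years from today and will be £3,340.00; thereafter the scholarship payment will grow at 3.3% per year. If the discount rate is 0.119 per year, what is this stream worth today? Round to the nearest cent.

Value at end of year 6: C₁ / (r − g) = £3,340.00 / (0.119 − 0.033) = £38,837.2093
Discount to today: PV = £38,837.2093 / (1 + 0.119)^6 = £38,837.2093 / 1.963272 = £19,781.88

£19781.88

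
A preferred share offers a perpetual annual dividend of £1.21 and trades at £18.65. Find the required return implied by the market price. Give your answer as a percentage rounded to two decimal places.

6.49%

P = C/r ⇒ r = C/P = £1.21/£18.65 = 0.064879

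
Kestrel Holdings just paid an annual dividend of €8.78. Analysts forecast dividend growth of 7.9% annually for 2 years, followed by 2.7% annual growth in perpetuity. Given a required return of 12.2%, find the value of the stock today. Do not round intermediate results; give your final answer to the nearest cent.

€104.34

D_1 = 9.47362
D_2 = 10.22204
Terminal value at year 2: TV = D_2×(1+g_2)/(r−g_2) = 10.49803/0.095 = 110.50559
P_0 = D_1/(1+r)^1 + D_2/(1+r)^2 + TV/(1+r)^2
    = 8.44351 + 8.11992 + 87.78060 = 104.34403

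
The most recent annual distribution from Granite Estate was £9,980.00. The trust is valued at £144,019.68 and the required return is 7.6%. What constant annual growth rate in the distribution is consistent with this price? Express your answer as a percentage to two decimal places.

P = D₀(1+g)/(r−g) ⇒ P(r−g) = D₀(1+g) ⇒ g(P+D₀) = P·r − D₀
g = (P·r − D₀)/(P + D₀) = (£144,019.68×0.076 − £9,980.00) / (£144,019.68 + £9,980.00) = 0.006269

0.63%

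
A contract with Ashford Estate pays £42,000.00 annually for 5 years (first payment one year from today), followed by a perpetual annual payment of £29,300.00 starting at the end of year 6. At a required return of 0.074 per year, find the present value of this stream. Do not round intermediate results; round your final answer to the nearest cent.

£447465.47

PV of 5-year annuity: £42,000.00 × [1 − (1+0.074)^−5] / 0.074 = 170379.52650
Perpetuity value at year 5: £29,300.00 / 0.074 = 395945.94595
PV of perpetuity: 395945.94595 / (1+0.074)^5 = 277085.94293
Total PV = 170379.52650 + 277085.94293 = 447465.46944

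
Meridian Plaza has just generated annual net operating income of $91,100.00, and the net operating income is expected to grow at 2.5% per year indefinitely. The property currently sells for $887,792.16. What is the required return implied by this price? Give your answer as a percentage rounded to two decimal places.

13.02%

D₁ = $91,100.00 × 1.025 = $93,377.5000
P = D₁/(r − g) ⇒ r = D₁/P + g = $93,377.5000/$887,792.16 + 0.025 = 0.105179 + 0.025 = 0.130179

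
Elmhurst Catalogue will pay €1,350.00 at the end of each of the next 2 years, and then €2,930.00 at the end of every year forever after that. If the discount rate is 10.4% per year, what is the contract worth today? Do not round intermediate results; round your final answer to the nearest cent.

PV of 2-year annuity: €1,350.00 × [1 − (1+0.104)^−2] / 0.104 = 2330.45841
Perpetuity value at year 2: €2,930.00 / 0.104 = 28173.07692
PV of perpetuity: 28173.07692 / (1+0.104)^2 = 23115.11904
Total PV = 2330.45841 + 23115.11904 = 25445.57745

€25445.58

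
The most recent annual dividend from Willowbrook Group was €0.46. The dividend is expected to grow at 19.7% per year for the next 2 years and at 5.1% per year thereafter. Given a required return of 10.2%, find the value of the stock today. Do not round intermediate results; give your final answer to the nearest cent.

€12.23

D_1 = 0.55062
D_2 = 0.65909
Terminal value at year 2: TV = D_2×(1+g_2)/(r−g_2) = 0.69271/0.051 = 13.58247
P_0 = D_1/(1+r)^1 + D_2/(1+r)^2 + TV/(1+r)^2
    = 0.49966 + 0.54273 + 11.18447 = 12.22686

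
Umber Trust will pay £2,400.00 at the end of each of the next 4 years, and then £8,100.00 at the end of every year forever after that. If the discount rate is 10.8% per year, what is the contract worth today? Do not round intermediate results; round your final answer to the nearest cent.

£57240.28

PV of 4-year annuity: £2,400.00 × [1 − (1+0.108)^−4] / 0.108 = 7477.77672
Perpetuity value at year 4: £8,100.00 / 0.108 = 75000.00000
PV of perpetuity: 75000.00000 / (1+0.108)^4 = 49762.50358
Total PV = 7477.77672 + 49762.50358 = 57240.28030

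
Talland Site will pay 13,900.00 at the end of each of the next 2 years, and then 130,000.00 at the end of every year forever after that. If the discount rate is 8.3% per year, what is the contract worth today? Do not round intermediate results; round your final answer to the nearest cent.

PV of 2-year annuity: 13,900.00 × [1 − (1+0.083)^−2] / 0.083 = 24685.79721
Perpetuity value at year 2: 130,000.00 / 0.083 = 1566265.06024
PV of perpetuity: 1566265.06024 / (1+0.083)^2 = 1335390.69788
Total PV = 24685.79721 + 1335390.69788 = 1360076.49508

1360076.50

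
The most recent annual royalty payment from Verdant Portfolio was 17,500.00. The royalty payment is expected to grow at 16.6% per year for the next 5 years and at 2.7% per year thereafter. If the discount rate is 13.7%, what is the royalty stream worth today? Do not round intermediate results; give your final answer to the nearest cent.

D_1 = 20405.00000
D_2 = 23792.23000
D_3 = 27741.74018
D_4 = 32346.86905
D_5 = 37716.44931
Terminal value at year 5: TV = D_5×(1+g_2)/(r−g_2) = 38734.79344/0.11 = 352134.48585
P_0 = D_1/(1+r)^1 + D_2/(1+r)^2 + D_3/(1+r)^3 + D_4/(1+r)^4 + D_5/(1+r)^5 + TV/(1+r)^5
    = 17946.35004 + 18404.08457 + 18873.49393 + 19354.87593 + 19848.53591 + 185313.14890 = 279740.48929

279740.49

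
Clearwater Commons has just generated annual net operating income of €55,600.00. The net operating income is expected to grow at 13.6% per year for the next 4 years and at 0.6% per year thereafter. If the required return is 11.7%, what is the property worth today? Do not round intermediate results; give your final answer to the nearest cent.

D_1 = 63161.60000
D_2 = 71751.57760
D_3 = 81509.79215
D_4 = 92595.12389
Terminal value at year 4: TV = D_4×(1+g_2)/(r−g_2) = 93150.69463/0.111 = 839195.44712
P_0 = D_1/(1+r)^1 + D_2/(1+r)^2 + D_3/(1+r)^3 + D_4/(1+r)^4 + TV/(1+r)^4
    = 56545.74754 + 57507.58210 + 58485.77732 + 59480.61149 + 539076.53295 = 771096.25139

€771096.25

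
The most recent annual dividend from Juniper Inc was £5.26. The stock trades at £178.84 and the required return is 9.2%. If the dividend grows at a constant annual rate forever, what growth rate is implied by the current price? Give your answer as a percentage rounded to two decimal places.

6.08%

P = D₀(1+g)/(r−g) ⇒ P(r−g) = D₀(1+g) ⇒ g(P+D₀) = P·r − D₀
g = (P·r − D₀)/(P + D₀) = (£178.84×0.092 − £5.26) / (£178.84 + £5.26) = 0.060800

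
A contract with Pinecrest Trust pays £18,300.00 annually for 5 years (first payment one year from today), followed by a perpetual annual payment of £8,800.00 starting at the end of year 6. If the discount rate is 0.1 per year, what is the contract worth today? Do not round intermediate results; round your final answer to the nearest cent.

PV of 5-year annuity: £18,300.00 × [1 − (1+0.1)^−5] / 0.1 = 69371.39788
Perpetuity value at year 5: £8,800.00 / 0.1 = 88000.00000
PV of perpetuity: 88000.00000 / (1+0.1)^5 = 54641.07643
Total PV = 69371.39788 + 54641.07643 = 124012.47431

£124012.47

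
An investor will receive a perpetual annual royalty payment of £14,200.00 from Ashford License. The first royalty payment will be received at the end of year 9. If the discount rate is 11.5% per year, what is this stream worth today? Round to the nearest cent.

£51688.22

Value at end of year 8: C / r = £14,200.00 / 0.115 = £123,478.2609
Discount to today: PV = £123,478.2609 / (1 + 0.115)^8 = £123,478.2609 / 2.388905 = £51,688.22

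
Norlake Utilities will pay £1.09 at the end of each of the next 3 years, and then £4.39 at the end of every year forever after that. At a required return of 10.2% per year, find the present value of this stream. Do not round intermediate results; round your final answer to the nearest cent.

PV of 3-year annuity: £1.09 × [1 − (1+0.102)^−3] / 0.102 = 2.70115
Perpetuity value at year 3: £4.39 / 0.102 = 43.03922
PV of perpetuity: 43.03922 / (1+0.102)^3 = 32.16026
Total PV = 2.70115 + 32.16026 = 34.86141

£34.86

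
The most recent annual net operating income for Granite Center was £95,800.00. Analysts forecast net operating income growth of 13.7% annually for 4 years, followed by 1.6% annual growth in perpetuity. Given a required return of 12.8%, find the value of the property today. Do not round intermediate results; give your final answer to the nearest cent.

£1288016.82

D_1 = 108924.60000
D_2 = 123847.27020
D_3 = 140814.34622
D_4 = 160105.91165
Terminal value at year 4: TV = D_4×(1+g_2)/(r−g_2) = 162667.60624/0.112 = 1452389.34139
P_0 = D_1/(1+r)^1 + D_2/(1+r)^2 + D_3/(1+r)^3 + D_4/(1+r)^4 + TV/(1+r)^4
    = 96564.36170 + 97334.82203 + 98111.42966 + 98894.23362 + 897111.97639 = 1288016.82340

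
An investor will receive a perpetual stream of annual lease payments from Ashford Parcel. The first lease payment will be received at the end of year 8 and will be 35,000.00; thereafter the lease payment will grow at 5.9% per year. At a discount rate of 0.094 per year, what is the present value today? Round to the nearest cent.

Value at end of year 7: C₁ / (r − g) = 35,000.00 / (0.094 − 0.059) = 1,000,000.0000
Discount to today: PV = 1,000,000.0000 / (1 + 0.094)^7 = 1,000,000.0000 / 1.875518 = 533,186.01

533186.01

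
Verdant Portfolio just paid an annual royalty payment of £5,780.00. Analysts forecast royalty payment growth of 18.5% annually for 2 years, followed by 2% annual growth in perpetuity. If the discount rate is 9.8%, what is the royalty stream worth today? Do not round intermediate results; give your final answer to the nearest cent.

£101007.26

D_1 = 6849.30000
D_2 = 8116.42050
Terminal value at year 2: TV = D_2×(1+g_2)/(r−g_2) = 8278.74891/0.078 = 106137.80654
P_0 = D_1/(1+r)^1 + D_2/(1+r)^2 + TV/(1+r)^2
    = 6237.97814 + 6732.24417 + 88037.03914 = 101007.26145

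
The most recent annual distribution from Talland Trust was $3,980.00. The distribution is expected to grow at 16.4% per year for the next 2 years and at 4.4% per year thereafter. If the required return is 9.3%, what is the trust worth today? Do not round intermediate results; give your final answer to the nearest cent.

D_1 = 4632.72000
D_2 = 5392.48608
Terminal value at year 2: TV = D_2×(1+g_2)/(r−g_2) = 5629.75547/0.049 = 114892.96872
P_0 = D_1/(1+r)^1 + D_2/(1+r)^2 + TV/(1+r)^2
    = 4238.53614 + 4513.86648 + 96172.99200 = 104925.39463

$104925.39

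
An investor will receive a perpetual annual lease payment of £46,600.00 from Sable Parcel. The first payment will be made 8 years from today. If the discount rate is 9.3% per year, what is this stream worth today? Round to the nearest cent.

£268882.06

Value at end of year 7: C / r = £46,600.00 / 0.093 = £501,075.2688
Discount to today: PV = £501,075.2688 / (1 + 0.093)^7 = £501,075.2688 / 1.863550 = £268,882.06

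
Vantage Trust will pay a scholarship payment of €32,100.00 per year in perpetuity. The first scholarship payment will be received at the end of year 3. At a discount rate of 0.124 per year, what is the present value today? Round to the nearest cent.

€204904.14

Value at end of year 2: C / r = €32,100.00 / 0.124 = €258,870.9677
Discount to today: PV = €258,870.9677 / (1 + 0.124)^2 = €258,870.9677 / 1.263376 = €204,904.14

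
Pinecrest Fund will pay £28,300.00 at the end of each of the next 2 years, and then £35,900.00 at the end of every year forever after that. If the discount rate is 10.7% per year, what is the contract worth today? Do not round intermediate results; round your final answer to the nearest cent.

PV of 2-year annuity: £28,300.00 × [1 − (1+0.107)^−2] / 0.107 = 48658.16529
Perpetuity value at year 2: £35,900.00 / 0.107 = 335514.01869
PV of perpetuity: 335514.01869 / (1+0.107)^2 = 273788.64293
Total PV = 48658.16529 + 273788.64293 = 322446.80822

£322446.81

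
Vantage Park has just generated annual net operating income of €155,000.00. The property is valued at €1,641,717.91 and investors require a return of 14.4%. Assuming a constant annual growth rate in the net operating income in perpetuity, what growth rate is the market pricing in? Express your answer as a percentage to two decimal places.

P = D₀(1+g)/(r−g) ⇒ P(r−g) = D₀(1+g) ⇒ g(P+D₀) = P·r − D₀
g = (P·r − D₀)/(P + D₀) = (€1,641,717.91×0.144 − €155,000.00) / (€1,641,717.91 + €155,000.00) = 0.045309

4.53%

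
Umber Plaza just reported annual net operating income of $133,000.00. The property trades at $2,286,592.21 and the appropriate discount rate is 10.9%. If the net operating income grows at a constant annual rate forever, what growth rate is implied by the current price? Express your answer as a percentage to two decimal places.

P = D₀(1+g)/(r−g) ⇒ P(r−g) = D₀(1+g) ⇒ g(P+D₀) = P·r − D₀
g = (P·r − D₀)/(P + D₀) = ($2,286,592.21×0.109 − $133,000.00) / ($2,286,592.21 + $133,000.00) = 0.048041

4.80%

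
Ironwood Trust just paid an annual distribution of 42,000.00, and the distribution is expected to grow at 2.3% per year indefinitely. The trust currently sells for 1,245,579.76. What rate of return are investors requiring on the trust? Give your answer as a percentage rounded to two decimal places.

D₁ = 42,000.00 × 1.023 = 42,966.0000
P = D₁/(r − g) ⇒ r = D₁/P + g = 42,966.0000/1,245,579.76 + 0.023 = 0.034495 + 0.023 = 0.057495

5.75%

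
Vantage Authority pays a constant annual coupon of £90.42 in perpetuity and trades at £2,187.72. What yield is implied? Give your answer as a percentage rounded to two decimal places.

P = C/r ⇒ r = C/P = £90.42/£2,187.72 = 0.041331

4.13%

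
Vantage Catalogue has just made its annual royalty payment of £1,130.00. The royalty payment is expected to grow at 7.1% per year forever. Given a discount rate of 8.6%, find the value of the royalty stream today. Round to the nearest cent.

D₁ = D₀ × (1 + g) = £1,130.00 × 1.071 = £1,210.2300
Growing perpetuity: P = D₁ / (r − g) = £1,210.2300 / (0.086 − 0.071) = £80,682.00

£80682.00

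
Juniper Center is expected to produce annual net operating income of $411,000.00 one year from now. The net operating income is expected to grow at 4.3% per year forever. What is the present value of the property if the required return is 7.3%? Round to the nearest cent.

$13700000.00

Growing perpetuity: P = D₁ / (r − g) = $411,000.0000 / (0.073 − 0.043) = $13,700,000.00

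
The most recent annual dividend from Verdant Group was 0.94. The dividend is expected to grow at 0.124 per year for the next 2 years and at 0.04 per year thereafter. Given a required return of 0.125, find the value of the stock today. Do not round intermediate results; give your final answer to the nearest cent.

D_1 = 1.05656
D_2 = 1.18757
Terminal value at year 2: TV = D_2×(1+g_2)/(r−g_2) = 1.23508/0.085 = 14.53031
P_0 = D_1/(1+r)^1 + D_2/(1+r)^2 + TV/(1+r)^2
    = 0.93916 + 0.93833 + 11.48074 = 13.35823

13.36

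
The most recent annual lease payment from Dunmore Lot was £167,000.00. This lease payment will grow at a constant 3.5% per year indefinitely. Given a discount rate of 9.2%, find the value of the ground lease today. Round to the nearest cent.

D₁ = D₀ × (1 + g) = £167,000.00 × 1.035 = £172,845.0000
Growing perpetuity: P = D₁ / (r − g) = £172,845.0000 / (0.092 − 0.035) = £3,032,368.42

£3032368.42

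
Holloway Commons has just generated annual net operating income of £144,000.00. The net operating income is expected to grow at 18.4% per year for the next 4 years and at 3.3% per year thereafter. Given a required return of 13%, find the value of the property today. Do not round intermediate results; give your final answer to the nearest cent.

£2496531.54

D_1 = 170496.00000
D_2 = 201867.26400
D_3 = 239010.84058
D_4 = 282988.83524
Terminal value at year 4: TV = D_4×(1+g_2)/(r−g_2) = 292327.46680/0.097 = 3013685.22479
P_0 = D_1/(1+r)^1 + D_2/(1+r)^2 + D_3/(1+r)^3 + D_4/(1+r)^4 + TV/(1+r)^4
    = 150881.41593 + 158091.67828 + 165646.50185 + 173562.35238 + 1848349.58770 = 2496531.53613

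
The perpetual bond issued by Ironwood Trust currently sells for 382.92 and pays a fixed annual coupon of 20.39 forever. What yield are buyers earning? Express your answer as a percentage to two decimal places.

P = C/r ⇒ r = C/P = 20.39/382.92 = 0.053249

5.32%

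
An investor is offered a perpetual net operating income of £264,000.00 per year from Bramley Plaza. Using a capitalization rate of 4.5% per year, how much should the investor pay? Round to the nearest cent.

Level perpetuity: PV = C / r = £264,000.00 / 0.045 = £5,866,666.67

£5866666.67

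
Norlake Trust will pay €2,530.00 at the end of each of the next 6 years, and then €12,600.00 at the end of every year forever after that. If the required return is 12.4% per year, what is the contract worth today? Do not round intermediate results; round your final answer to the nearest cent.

€60675.85

PV of 6-year annuity: €2,530.00 × [1 − (1+0.124)^−6] / 0.124 = 10285.07918
Perpetuity value at year 6: €12,600.00 / 0.124 = 101612.90323
PV of perpetuity: 101612.90323 / (1+0.124)^6 = 50390.76975
Total PV = 10285.07918 + 50390.76975 = 60675.84894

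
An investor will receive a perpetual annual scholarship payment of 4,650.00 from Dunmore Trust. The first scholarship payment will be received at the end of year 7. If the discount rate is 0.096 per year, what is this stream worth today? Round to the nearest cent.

Value at end of year 6: C / r = 4,650.00 / 0.096 = 48,437.5000
Discount to today: PV = 48,437.5000 / (1 + 0.096)^6 = 48,437.5000 / 1.733258 = 27,945.92

27945.92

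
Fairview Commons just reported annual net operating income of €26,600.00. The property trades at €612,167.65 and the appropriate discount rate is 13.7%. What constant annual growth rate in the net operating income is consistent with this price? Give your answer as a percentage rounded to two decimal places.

P = D₀(1+g)/(r−g) ⇒ P(r−g) = D₀(1+g) ⇒ g(P+D₀) = P·r − D₀
g = (P·r − D₀)/(P + D₀) = (€612,167.65×0.137 − €26,600.00) / (€612,167.65 + €26,600.00) = 0.089652

8.97%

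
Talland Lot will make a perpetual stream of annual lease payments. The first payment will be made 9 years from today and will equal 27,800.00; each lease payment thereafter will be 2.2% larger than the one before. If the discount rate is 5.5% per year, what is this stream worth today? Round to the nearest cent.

548922.68

Value at end of year 8: C₁ / (r − g) = 27,800.00 / (0.055 − 0.022) = 842,424.2424
Discount to today: PV = 842,424.2424 / (1 + 0.055)^8 = 842,424.2424 / 1.534687 = 548,922.68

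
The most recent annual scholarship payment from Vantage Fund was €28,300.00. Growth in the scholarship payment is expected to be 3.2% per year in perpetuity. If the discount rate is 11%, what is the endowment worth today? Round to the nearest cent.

D₁ = D₀ × (1 + g) = €28,300.00 × 1.032 = €29,205.6000
Growing perpetuity: P = D₁ / (r − g) = €29,205.6000 / (0.11 − 0.032) = €374,430.77

€374430.77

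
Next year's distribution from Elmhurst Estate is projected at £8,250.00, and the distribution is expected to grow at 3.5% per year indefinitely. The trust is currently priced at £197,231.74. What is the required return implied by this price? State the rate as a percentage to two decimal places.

P = D₁/(r − g) ⇒ r = D₁/P + g = £8,250.0000/£197,231.74 + 0.035 = 0.041829 + 0.035 = 0.076829

7.68%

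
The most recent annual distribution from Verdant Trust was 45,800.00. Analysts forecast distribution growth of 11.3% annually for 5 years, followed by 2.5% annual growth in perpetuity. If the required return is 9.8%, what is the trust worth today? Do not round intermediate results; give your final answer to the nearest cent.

D_1 = 50975.40000
D_2 = 56735.62020
D_3 = 63146.74528
D_4 = 70282.32750
D_5 = 78224.23051
Terminal value at year 5: TV = D_5×(1+g_2)/(r−g_2) = 80179.83627/0.073 = 1098353.92150
P_0 = D_1/(1+r)^1 + D_2/(1+r)^2 + D_3/(1+r)^3 + D_4/(1+r)^4 + D_5/(1+r)^5 + TV/(1+r)^5
    = 46425.68306 + 47059.91370 + 47702.80870 + 48354.48641 + 49015.06683 + 688225.25342 = 926783.21212

926783.21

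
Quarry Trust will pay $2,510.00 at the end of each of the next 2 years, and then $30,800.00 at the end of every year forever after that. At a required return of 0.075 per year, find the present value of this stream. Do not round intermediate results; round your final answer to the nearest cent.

$359870.13

PV of 2-year annuity: $2,510.00 × [1 − (1+0.075)^−2] / 0.075 = 4506.86858
Perpetuity value at year 2: $30,800.00 / 0.075 = 410666.66667
PV of perpetuity: 410666.66667 / (1+0.075)^2 = 355363.25942
Total PV = 4506.86858 + 355363.25942 = 359870.12800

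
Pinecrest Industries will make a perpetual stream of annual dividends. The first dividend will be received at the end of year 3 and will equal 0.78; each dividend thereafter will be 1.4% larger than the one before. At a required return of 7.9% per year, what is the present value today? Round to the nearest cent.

10.31

Value at end of year 2: C₁ / (r − g) = 0.78 / (0.079 − 0.014) = 12.0000
Discount to today: PV = 12.0000 / (1 + 0.079)^2 = 12.0000 / 1.164241 = 10.31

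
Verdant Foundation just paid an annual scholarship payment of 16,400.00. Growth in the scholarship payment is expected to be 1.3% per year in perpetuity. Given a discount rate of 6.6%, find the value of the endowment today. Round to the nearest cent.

313456.60

D₁ = D₀ × (1 + g) = 16,400.00 × 1.013 = 16,613.2000
Growing perpetuity: P = D₁ / (r − g) = 16,613.2000 / (0.066 − 0.013) = 313,456.60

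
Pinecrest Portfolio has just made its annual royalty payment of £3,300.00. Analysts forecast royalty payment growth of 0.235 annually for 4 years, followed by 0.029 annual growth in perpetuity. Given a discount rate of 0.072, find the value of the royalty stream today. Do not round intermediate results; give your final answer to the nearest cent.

£158147.63

D_1 = 4075.50000
D_2 = 5033.24250
D_3 = 6216.05449
D_4 = 7676.82729
Terminal value at year 4: TV = D_4×(1+g_2)/(r−g_2) = 7899.45528/0.043 = 183708.26241
P_0 = D_1/(1+r)^1 + D_2/(1+r)^2 + D_3/(1+r)^3 + D_4/(1+r)^4 + TV/(1+r)^4
    = 3801.77239 + 4379.84039 + 5045.80493 + 5813.03086 + 139107.18045 = 158147.62902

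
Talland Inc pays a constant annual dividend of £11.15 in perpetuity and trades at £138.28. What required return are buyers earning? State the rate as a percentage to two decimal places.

8.06%

P = C/r ⇒ r = C/P = £11.15/£138.28 = 0.080633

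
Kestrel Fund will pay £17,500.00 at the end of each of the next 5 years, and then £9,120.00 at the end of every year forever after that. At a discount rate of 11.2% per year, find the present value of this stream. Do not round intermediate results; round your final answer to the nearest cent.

PV of 5-year annuity: £17,500.00 × [1 − (1+0.112)^−5] / 0.112 = 64354.10967
Perpetuity value at year 5: £9,120.00 / 0.112 = 81428.57143
PV of perpetuity: 81428.57143 / (1+0.112)^5 = 47890.88685
Total PV = 64354.10967 + 47890.88685 = 112244.99651

£112245.00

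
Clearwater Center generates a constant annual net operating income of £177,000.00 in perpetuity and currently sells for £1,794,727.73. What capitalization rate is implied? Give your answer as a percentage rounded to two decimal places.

9.86%

P = C/r ⇒ r = C/P = £177,000.00/£1,794,727.73 = 0.098622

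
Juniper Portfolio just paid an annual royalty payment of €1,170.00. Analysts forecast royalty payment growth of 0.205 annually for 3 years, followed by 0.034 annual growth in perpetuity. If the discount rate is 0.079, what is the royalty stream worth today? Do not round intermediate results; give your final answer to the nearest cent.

D_1 = 1409.85000
D_2 = 1698.86925
D_3 = 2047.13745
Terminal value at year 3: TV = D_3×(1+g_2)/(r−g_2) = 2116.74012/0.045 = 47038.66932
P_0 = D_1/(1+r)^1 + D_2/(1+r)^2 + D_3/(1+r)^3 + TV/(1+r)^3
    = 1306.62651 + 1459.20754 + 1629.60620 + 37444.72914 = 41840.16939

€41840.17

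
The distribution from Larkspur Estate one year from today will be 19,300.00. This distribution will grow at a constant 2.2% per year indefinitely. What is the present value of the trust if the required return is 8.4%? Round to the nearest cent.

Growing perpetuity: P = D₁ / (r − g) = 19,300.0000 / (0.084 − 0.022) = 311,290.32

311290.32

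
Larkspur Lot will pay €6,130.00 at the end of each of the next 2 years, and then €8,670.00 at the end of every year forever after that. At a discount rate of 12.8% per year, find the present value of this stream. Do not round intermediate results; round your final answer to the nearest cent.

€63486.35

PV of 2-year annuity: €6,130.00 × [1 − (1+0.128)^−2] / 0.128 = 10252.12514
Perpetuity value at year 2: €8,670.00 / 0.128 = 67734.37500
PV of perpetuity: 67734.37500 / (1+0.128)^2 = 53234.22410
Total PV = 10252.12514 + 53234.22410 = 63486.34925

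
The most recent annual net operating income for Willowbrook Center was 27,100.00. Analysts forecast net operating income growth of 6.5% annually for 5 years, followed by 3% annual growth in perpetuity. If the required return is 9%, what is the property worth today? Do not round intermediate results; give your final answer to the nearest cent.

540714.78

D_1 = 28861.50000
D_2 = 30737.49750
D_3 = 32735.43484
D_4 = 34863.23810
D_5 = 37129.34858
Terminal value at year 5: TV = D_5×(1+g_2)/(r−g_2) = 38243.22904/0.06 = 637387.15060
P_0 = D_1/(1+r)^1 + D_2/(1+r)^2 + D_3/(1+r)^3 + D_4/(1+r)^4 + D_5/(1+r)^5 + TV/(1+r)^5
    = 26478.44037 + 25871.13669 + 25277.76199 + 24697.99681 + 24131.52899 + 414257.91440 = 540714.77925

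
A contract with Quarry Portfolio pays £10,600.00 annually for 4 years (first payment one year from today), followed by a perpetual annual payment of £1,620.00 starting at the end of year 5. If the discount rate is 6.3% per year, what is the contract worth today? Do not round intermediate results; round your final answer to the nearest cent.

£56618.36

PV of 4-year annuity: £10,600.00 × [1 − (1+0.063)^−4] / 0.063 = 36479.20103
Perpetuity value at year 4: £1,620.00 / 0.063 = 25714.28571
PV of perpetuity: 25714.28571 / (1+0.063)^4 = 20139.16254
Total PV = 36479.20103 + 20139.16254 = 56618.36357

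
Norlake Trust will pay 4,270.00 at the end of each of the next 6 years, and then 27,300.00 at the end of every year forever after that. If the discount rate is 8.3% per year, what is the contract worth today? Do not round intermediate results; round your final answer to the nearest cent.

223412.78

PV of 6-year annuity: 4,270.00 × [1 − (1+0.083)^−6] / 0.083 = 19561.32484
Perpetuity value at year 6: 27,300.00 / 0.083 = 328915.66265
PV of perpetuity: 328915.66265 / (1+0.083)^6 = 203851.45468
Total PV = 19561.32484 + 203851.45468 = 223412.77952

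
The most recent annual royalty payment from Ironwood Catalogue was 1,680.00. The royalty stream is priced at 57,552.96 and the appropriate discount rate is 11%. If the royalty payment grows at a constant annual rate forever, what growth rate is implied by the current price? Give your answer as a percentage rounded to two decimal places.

P = D₀(1+g)/(r−g) ⇒ P(r−g) = D₀(1+g) ⇒ g(P+D₀) = P·r − D₀
g = (P·r − D₀)/(P + D₀) = (57,552.96×0.11 − 1,680.00) / (57,552.96 + 1,680.00) = 0.078518

7.85%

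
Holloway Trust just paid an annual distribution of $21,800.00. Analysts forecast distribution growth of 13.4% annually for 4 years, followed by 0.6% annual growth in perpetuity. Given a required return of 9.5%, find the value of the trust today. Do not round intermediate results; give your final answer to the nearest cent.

$378685.28

D_1 = 24721.20000
D_2 = 28033.84080
D_3 = 31790.37547
D_4 = 36050.28578
Terminal value at year 4: TV = D_4×(1+g_2)/(r−g_2) = 36266.58749/0.089 = 407489.74713
P_0 = D_1/(1+r)^1 + D_2/(1+r)^2 + D_3/(1+r)^3 + D_4/(1+r)^4 + TV/(1+r)^4
    = 22576.43836 + 23380.53068 + 24213.26191 + 25075.65206 + 283439.39296 = 378685.27597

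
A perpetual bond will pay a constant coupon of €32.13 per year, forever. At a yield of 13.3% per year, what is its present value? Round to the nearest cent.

Level perpetuity: PV = C / r = €32.13 / 0.133 = €241.58

€241.58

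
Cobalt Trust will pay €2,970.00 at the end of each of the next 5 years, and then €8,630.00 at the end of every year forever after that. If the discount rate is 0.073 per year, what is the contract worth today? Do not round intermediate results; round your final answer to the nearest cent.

PV of 5-year annuity: €2,970.00 × [1 − (1+0.073)^−5] / 0.073 = 12080.39077
Perpetuity value at year 5: €8,630.00 / 0.073 = 118219.17808
PV of perpetuity: 118219.17808 / (1+0.073)^5 = 83116.89784
Total PV = 12080.39077 + 83116.89784 = 95197.28861

€95197.29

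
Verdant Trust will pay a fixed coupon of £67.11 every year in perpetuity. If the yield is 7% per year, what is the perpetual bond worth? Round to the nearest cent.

£958.71

Level perpetuity: PV = C / r = £67.11 / 0.07 = £958.71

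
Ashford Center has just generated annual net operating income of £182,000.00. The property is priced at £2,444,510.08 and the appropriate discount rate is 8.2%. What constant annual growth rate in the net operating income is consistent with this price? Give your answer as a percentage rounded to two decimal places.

0.70%

P = D₀(1+g)/(r−g) ⇒ P(r−g) = D₀(1+g) ⇒ g(P+D₀) = P·r − D₀
g = (P·r − D₀)/(P + D₀) = (£2,444,510.08×0.082 − £182,000.00) / (£2,444,510.08 + £182,000.00) = 0.007024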